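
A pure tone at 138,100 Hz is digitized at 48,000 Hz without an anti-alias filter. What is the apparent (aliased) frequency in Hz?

5,900 Hz

Nyquist = 48,000/2 = 24,000 Hz; 138,100 Hz exceeds it.
Alias = |138,100 − 3×48,000| = |138,100 − 144,000| = 5,900 Hz.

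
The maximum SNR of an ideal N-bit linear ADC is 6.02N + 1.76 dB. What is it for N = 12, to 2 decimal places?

74.00 dB

6.02 × 12 + 1.76 = 74.00 dB.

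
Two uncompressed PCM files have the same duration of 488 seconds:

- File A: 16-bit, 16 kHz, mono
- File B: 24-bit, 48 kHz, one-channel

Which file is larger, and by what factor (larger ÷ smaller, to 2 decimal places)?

File A: 16,000 × 2 × 1 = 32,000 bytes/s.
File B: 48,000 × 3 × 1 = 144,000 bytes/s.
File B is larger; ratio = 70,272,000 / 15,616,000 = 4.50.

File B, by a factor of 4.50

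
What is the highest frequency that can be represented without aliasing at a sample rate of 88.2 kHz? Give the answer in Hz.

44,100 Hz

Nyquist frequency = sample rate / 2 = 88,200 / 2 = 44,100 Hz.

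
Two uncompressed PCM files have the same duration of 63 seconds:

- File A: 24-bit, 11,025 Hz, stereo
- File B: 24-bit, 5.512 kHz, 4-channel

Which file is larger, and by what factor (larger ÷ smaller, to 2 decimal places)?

File A, by a factor of 1.00

File A: 11,025 × 3 × 2 = 66,150 bytes/s.
File B: 5,512 × 3 × 4 = 66,144 bytes/s.
File A is larger; ratio = 4,167,450 / 4,167,072 = 1.00.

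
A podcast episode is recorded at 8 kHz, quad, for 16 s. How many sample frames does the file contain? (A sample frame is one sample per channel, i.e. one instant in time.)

8,000 samples/s × 16 s = 128,000 frames.

128,000 sample frames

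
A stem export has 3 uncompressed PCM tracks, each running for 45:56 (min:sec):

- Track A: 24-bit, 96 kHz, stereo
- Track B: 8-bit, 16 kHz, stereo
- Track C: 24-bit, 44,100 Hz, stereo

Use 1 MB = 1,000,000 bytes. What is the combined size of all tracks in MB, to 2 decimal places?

2404.89 MB

45:56 (min:sec) = 2,756 s.
Track A: 96,000 × 2,756 × 3 × 2 = 1,587,456,000 bytes.
Track B: 16,000 × 2,756 × 1 × 2 = 88,192,000 bytes.
Track C: 44,100 × 2,756 × 3 × 2 = 729,237,600 bytes.
Total = 2,404,885,600 bytes = 2404.89 MB.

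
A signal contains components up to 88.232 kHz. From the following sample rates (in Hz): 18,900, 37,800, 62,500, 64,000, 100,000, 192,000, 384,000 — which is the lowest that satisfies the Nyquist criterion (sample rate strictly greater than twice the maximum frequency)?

Need sample rate > 2 × 88,232 = 176,464 Hz.
Lowest listed rate above 176,464 Hz is 192,000 Hz.

192,000 Hz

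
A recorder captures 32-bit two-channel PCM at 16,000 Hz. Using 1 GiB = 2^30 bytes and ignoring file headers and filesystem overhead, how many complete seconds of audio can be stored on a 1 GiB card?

Uncompressed byte rate = 16,000 × 4 × 2 = 128,000 bytes/s.
Capacity = 1 × 1,073,741,824 = 1,073,741,824 bytes.
1,073,741,824 / 128,000 ≈ 8388.61 s → 8,388 seconds.

8,388 seconds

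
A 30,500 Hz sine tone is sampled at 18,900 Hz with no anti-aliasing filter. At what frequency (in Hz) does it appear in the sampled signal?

7,300 Hz

Nyquist = 18,900/2 = 9,450 Hz; 30,500 Hz exceeds it.
Alias = |30,500 − 2×18,900| = |30,500 − 37,800| = 7,300 Hz.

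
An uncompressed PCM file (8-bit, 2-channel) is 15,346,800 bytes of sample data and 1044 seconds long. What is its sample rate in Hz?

7,350 Hz

Bytes = sample_rate × seconds × bytes_per_sample × channels.
sample_rate = 15,346,800 / (1,044 × 1 × 2) = 15,346,800 / 2,088 = 7,350 Hz.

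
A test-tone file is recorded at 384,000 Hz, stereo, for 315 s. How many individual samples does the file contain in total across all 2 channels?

241,920,000 samples

384,000 × 315 s × 2 ch = 241,920,000 samples.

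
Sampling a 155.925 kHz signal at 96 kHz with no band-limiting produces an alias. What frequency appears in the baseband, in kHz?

36.075 kHz

Nyquist = 96,000/2 = 48,000 Hz; 155,925 Hz exceeds it.
Alias = |155,925 − 2×96,000| = |155,925 − 192,000| = 36,075 Hz = 36.075 kHz.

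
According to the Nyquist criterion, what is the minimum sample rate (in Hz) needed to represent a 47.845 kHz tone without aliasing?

95,690 Hz

Minimum sample rate = 2 × 47,845 Hz = 95,690 Hz.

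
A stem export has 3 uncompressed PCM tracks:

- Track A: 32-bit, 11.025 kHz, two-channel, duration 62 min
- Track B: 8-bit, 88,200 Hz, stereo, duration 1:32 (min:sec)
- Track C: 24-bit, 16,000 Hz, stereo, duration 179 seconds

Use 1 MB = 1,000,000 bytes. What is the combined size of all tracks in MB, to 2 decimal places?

Track A: 62 min = 3,720 s; 11,025 × 3,720 × 4 × 2 = 328,104,000 bytes.
Track B: 1:32 (min:sec) = 92 s; 88,200 × 92 × 1 × 2 = 16,228,800 bytes.
Track C: 16,000 × 179 × 3 × 2 = 17,184,000 bytes.
Total = 361,516,800 bytes = 361.52 MB.

361.52 MB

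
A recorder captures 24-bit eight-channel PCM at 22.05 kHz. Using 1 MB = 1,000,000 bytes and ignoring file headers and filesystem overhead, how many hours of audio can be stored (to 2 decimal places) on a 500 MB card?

0.26 hours

Uncompressed byte rate = 22,050 × 3 × 8 = 529,200 bytes/s.
Capacity = 500 × 1,000,000 = 500,000,000 bytes.
500,000,000 / 529,200 ≈ 944.82 s → 0.26 hours.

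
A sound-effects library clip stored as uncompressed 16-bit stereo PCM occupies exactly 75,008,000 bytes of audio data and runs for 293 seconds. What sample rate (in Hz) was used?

Bytes = sample_rate × seconds × bytes_per_sample × channels.
sample_rate = 75,008,000 / (293 × 2 × 2) = 75,008,000 / 1,172 = 64,000 Hz.

64,000 Hz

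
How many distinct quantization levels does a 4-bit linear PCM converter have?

2^4 = 16.

16 levels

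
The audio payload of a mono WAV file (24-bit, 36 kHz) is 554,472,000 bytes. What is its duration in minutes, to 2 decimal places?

Byte rate = 36,000 × 3 × 1 = 108,000 bytes/s.
Duration = 554,472,000 / 108,000 = 5,134 s.
5,134 s / 60 = 85.57 minutes.

85.57 minutes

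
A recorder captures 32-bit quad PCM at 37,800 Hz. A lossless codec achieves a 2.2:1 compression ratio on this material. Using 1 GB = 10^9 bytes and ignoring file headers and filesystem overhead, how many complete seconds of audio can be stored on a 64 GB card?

232,804 seconds

Uncompressed byte rate = 37,800 × 4 × 4 = 604,800 bytes/s.
After 2.2:1 compression, effective rate ≈ 274909.09 bytes/s.
Capacity = 64 × 1,000,000,000 = 64,000,000,000 bytes.
64,000,000,000 / effective rate ≈ 232804.23 s → 232,804 seconds.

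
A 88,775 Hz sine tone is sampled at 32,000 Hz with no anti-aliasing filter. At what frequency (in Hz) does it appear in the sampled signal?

7,225 Hz

Nyquist = 32,000/2 = 16,000 Hz; 88,775 Hz exceeds it.
Alias = |88,775 − 3×32,000| = |88,775 − 96,000| = 7,225 Hz.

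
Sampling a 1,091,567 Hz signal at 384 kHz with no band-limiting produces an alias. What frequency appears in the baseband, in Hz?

60,433 Hz

Nyquist = 384,000/2 = 192,000 Hz; 1,091,567 Hz exceeds it.
Alias = |1,091,567 − 3×384,000| = |1,091,567 − 1,152,000| = 60,433 Hz.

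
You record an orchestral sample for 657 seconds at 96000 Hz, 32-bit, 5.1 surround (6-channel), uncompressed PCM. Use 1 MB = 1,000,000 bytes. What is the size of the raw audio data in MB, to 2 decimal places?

Bytes = 96,000 samples/s × 657 s × 4 bytes/sample × 6 ch = 1,513,728,000 bytes.
1,513,728,000 / 1,000,000 = 1513.73 MB.

1513.73 MB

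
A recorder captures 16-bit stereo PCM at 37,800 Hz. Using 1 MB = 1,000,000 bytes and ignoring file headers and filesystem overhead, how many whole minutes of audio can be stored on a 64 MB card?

Uncompressed byte rate = 37,800 × 2 × 2 = 151,200 bytes/s.
Capacity = 64 × 1,000,000 = 64,000,000 bytes.
64,000,000 / 151,200 ≈ 423.28 s → 7 minutes.

7 minutes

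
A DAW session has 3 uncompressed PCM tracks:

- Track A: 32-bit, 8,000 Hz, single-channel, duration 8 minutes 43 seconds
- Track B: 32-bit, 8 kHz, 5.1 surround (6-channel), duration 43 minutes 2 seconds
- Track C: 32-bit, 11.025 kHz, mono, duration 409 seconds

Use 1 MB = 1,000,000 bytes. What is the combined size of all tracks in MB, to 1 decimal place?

530.5 MB

Track A: 8 minutes 43 seconds = 523 s; 8,000 × 523 × 4 × 1 = 16,736,000 bytes.
Track B: 43 minutes 2 seconds = 2,582 s; 8,000 × 2,582 × 4 × 6 = 495,744,000 bytes.
Track C: 11,025 × 409 × 4 × 1 = 18,036,900 bytes.
Total = 530,516,900 bytes = 530.5 MB.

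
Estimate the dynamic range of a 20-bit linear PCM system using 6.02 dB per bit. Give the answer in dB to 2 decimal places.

120.40 dB

20 × 6.02 = 120.40 dB.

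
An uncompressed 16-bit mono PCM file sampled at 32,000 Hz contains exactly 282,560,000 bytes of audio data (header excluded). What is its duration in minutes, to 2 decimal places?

Byte rate = 32,000 × 2 × 1 = 64,000 bytes/s.
Duration = 282,560,000 / 64,000 = 4,415 s.
4,415 s / 60 = 73.58 minutes.

73.58 minutes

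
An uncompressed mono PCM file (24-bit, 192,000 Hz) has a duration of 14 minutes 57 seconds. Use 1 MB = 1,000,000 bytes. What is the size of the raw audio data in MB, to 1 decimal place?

516.7 MB

Duration = 14 minutes 57 seconds = 897 s.
Bytes = 192,000 samples/s × 897 s × 3 bytes/sample × 1 ch = 516,672,000 bytes.
516,672,000 / 1,000,000 = 516.7 MB.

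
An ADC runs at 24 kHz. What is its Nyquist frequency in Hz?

Nyquist frequency = sample rate / 2 = 24,000 / 2 = 12,000 Hz.

12,000 Hz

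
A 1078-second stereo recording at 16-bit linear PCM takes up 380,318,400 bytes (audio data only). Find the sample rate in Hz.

88,200 Hz

Bytes = sample_rate × seconds × bytes_per_sample × channels.
sample_rate = 380,318,400 / (1,078 × 2 × 2) = 380,318,400 / 4,312 = 88,200 Hz.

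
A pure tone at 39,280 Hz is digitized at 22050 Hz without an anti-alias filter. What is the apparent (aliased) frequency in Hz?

4,820 Hz

Nyquist = 22,050/2 = 11,025 Hz; 39,280 Hz exceeds it.
Alias = |39,280 − 2×22,050| = |39,280 − 44,100| = 4,820 Hz.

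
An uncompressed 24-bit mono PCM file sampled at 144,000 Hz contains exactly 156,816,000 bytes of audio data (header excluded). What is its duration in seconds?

Byte rate = 144,000 × 3 × 1 = 432,000 bytes/s.
Duration = 156,816,000 / 432,000 = 363 s.

363 seconds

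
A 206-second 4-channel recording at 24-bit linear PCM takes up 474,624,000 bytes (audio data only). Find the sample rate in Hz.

Bytes = sample_rate × seconds × bytes_per_sample × channels.
sample_rate = 474,624,000 / (206 × 3 × 4) = 474,624,000 / 2,472 = 192,000 Hz.

192,000 Hz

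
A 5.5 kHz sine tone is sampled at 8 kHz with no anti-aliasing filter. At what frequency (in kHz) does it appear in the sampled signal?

2.5 kHz

Nyquist = 8,000/2 = 4,000 Hz; 5,500 Hz exceeds it.
Alias = |5,500 − 1×8,000| = |5,500 − 8,000| = 2,500 Hz = 2.5 kHz.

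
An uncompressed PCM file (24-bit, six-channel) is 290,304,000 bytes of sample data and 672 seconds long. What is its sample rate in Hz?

24,000 Hz

Bytes = sample_rate × seconds × bytes_per_sample × channels.
sample_rate = 290,304,000 / (672 × 3 × 6) = 290,304,000 / 12,096 = 24,000 Hz.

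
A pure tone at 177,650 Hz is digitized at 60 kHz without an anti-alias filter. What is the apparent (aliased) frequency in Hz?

2,350 Hz

Nyquist = 60,000/2 = 30,000 Hz; 177,650 Hz exceeds it.
Alias = |177,650 − 3×60,000| = |177,650 − 180,000| = 2,350 Hz.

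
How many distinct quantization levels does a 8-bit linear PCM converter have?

2^8 = 256.

256 levels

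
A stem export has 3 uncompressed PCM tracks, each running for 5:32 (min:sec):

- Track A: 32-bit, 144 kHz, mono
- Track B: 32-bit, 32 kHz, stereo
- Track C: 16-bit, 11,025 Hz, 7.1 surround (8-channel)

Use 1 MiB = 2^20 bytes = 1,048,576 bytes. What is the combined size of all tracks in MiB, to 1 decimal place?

319.3 MiB

5:32 (min:sec) = 332 s.
Track A: 144,000 × 332 × 4 × 1 = 191,232,000 bytes.
Track B: 32,000 × 332 × 4 × 2 = 84,992,000 bytes.
Track C: 11,025 × 332 × 2 × 8 = 58,564,800 bytes.
Total = 334,788,800 bytes = 319.3 MiB.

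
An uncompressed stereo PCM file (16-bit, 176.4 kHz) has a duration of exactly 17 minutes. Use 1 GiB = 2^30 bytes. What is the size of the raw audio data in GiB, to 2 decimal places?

0.67 GiB

Duration = exactly 17 minutes = 1,020 s.
Bytes = 176,400 samples/s × 1,020 s × 2 bytes/sample × 2 ch = 719,712,000 bytes.
719,712,000 / 1,073,741,824 = 0.67 GiB.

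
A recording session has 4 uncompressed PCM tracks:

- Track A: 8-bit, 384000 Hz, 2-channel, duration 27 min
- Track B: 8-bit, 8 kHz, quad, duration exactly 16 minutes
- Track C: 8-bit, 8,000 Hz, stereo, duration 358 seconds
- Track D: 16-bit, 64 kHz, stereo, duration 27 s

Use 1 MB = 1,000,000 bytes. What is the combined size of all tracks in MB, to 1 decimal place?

1287.5 MB

Track A: 27 min = 1,620 s; 384,000 × 1,620 × 1 × 2 = 1,244,160,000 bytes.
Track B: exactly 16 minutes = 960 s; 8,000 × 960 × 1 × 4 = 30,720,000 bytes.
Track C: 8,000 × 358 × 1 × 2 = 5,728,000 bytes.
Track D: 64,000 × 27 × 2 × 2 = 6,912,000 bytes.
Total = 1,287,520,000 bytes = 1287.5 MB.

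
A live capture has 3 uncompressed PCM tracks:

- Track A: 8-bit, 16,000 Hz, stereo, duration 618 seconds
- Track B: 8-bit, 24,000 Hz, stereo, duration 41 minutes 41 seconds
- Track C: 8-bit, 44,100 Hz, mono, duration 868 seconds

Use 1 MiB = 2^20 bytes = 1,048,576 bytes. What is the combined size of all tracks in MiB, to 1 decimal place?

169.9 MiB

Track A: 16,000 × 618 × 1 × 2 = 19,776,000 bytes.
Track B: 41 minutes 41 seconds = 2,501 s; 24,000 × 2,501 × 1 × 2 = 120,048,000 bytes.
Track C: 44,100 × 868 × 1 × 1 = 38,278,800 bytes.
Total = 178,102,800 bytes = 169.9 MiB.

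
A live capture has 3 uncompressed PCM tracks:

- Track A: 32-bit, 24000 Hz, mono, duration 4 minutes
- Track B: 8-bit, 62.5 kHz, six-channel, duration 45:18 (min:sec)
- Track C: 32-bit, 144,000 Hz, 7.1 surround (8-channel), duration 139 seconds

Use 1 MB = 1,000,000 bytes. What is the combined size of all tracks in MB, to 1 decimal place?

1682.8 MB

Track A: 4 minutes = 240 s; 24,000 × 240 × 4 × 1 = 23,040,000 bytes.
Track B: 45:18 (min:sec) = 2,718 s; 62,500 × 2,718 × 1 × 6 = 1,019,250,000 bytes.
Track C: 144,000 × 139 × 4 × 8 = 640,512,000 bytes.
Total = 1,682,802,000 bytes = 1682.8 MB.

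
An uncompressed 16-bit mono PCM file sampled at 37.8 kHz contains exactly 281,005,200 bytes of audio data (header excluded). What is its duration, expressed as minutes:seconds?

Byte rate = 37,800 × 2 × 1 = 75,600 bytes/s.
Duration = 281,005,200 / 75,600 = 3,717 s.
3,717 s = 61:57.

61:57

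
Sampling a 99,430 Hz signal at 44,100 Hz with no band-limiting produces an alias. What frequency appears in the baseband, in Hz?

11,230 Hz

Nyquist = 44,100/2 = 22,050 Hz; 99,430 Hz exceeds it.
Alias = |99,430 − 2×44,100| = |99,430 − 88,200| = 11,230 Hz.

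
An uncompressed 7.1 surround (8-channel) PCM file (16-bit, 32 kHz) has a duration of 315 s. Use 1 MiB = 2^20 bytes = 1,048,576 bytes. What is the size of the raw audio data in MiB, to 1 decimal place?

Bytes = 32,000 samples/s × 315 s × 2 bytes/sample × 8 ch = 161,280,000 bytes.
161,280,000 / 1,048,576 = 153.8 MiB.

153.8 MiB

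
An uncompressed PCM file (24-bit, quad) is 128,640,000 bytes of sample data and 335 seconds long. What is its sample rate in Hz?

32,000 Hz

Bytes = sample_rate × seconds × bytes_per_sample × channels.
sample_rate = 128,640,000 / (335 × 3 × 4) = 128,640,000 / 4,020 = 32,000 Hz.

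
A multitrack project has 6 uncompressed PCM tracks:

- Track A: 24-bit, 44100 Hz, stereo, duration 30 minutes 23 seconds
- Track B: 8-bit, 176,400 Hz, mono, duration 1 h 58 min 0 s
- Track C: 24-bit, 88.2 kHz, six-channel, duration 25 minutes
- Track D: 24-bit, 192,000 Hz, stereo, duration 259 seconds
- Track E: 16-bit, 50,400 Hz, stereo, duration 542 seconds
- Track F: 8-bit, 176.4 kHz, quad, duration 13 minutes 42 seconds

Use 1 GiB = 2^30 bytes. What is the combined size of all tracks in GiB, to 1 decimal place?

4.8 GiB

Track A: 30 minutes 23 seconds = 1,823 s; 44,100 × 1,823 × 3 × 2 = 482,365,800 bytes.
Track B: 1 h 58 min 0 s = 7,080 s; 176,400 × 7,080 × 1 × 1 = 1,248,912,000 bytes.
Track C: 25 minutes = 1,500 s; 88,200 × 1,500 × 3 × 6 = 2,381,400,000 bytes.
Track D: 192,000 × 259 × 3 × 2 = 298,368,000 bytes.
Track E: 50,400 × 542 × 2 × 2 = 109,267,200 bytes.
Track F: 13 minutes 42 seconds = 822 s; 176,400 × 822 × 1 × 4 = 580,003,200 bytes.
Total = 5,100,316,200 bytes = 4.8 GiB.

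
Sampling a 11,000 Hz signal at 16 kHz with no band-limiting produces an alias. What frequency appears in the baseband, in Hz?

Nyquist = 16,000/2 = 8,000 Hz; 11,000 Hz exceeds it.
Alias = |11,000 − 1×16,000| = |11,000 − 16,000| = 5,000 Hz.

5,000 Hz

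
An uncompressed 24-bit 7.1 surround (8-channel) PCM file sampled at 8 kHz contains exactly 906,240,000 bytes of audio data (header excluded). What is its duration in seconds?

4,720 seconds

Byte rate = 8,000 × 3 × 8 = 192,000 bytes/s.
Duration = 906,240,000 / 192,000 = 4,720 s.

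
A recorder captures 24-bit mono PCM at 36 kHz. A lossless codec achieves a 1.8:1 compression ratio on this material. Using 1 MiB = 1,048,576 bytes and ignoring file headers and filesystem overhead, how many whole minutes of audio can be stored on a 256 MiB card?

Uncompressed byte rate = 36,000 × 3 × 1 = 108,000 bytes/s.
After 1.8:1 compression, effective rate ≈ 60000 bytes/s.
Capacity = 256 × 1,048,576 = 268,435,456 bytes.
268,435,456 / effective rate ≈ 4473.92 s → 74 minutes.

74 minutes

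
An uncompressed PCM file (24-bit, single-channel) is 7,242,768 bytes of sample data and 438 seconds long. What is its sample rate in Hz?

Bytes = sample_rate × seconds × bytes_per_sample × channels.
sample_rate = 7,242,768 / (438 × 3 × 1) = 7,242,768 / 1,314 = 5,512 Hz.

5,512 Hz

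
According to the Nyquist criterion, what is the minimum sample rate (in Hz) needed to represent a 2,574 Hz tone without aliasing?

Minimum sample rate = 2 × 2,574 Hz = 5,148 Hz.

5,148 Hz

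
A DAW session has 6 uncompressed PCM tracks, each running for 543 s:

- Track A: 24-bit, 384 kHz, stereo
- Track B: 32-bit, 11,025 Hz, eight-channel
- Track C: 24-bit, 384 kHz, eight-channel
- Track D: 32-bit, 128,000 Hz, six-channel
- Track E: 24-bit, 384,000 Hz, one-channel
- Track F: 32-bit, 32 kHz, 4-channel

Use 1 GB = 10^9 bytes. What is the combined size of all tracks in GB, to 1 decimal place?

Track A: 384,000 × 543 × 3 × 2 = 1,251,072,000 bytes.
Track B: 11,025 × 543 × 4 × 8 = 191,570,400 bytes.
Track C: 384,000 × 543 × 3 × 8 = 5,004,288,000 bytes.
Track D: 128,000 × 543 × 4 × 6 = 1,668,096,000 bytes.
Track E: 384,000 × 543 × 3 × 1 = 625,536,000 bytes.
Track F: 32,000 × 543 × 4 × 4 = 278,016,000 bytes.
Total = 9,018,578,400 bytes = 9.0 GB.

9.0 GB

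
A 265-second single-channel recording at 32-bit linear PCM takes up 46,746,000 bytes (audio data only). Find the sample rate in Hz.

44,100 Hz

Bytes = sample_rate × seconds × bytes_per_sample × channels.
sample_rate = 46,746,000 / (265 × 4 × 1) = 46,746,000 / 1,060 = 44,100 Hz.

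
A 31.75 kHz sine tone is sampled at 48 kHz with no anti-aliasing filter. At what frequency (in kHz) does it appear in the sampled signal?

Nyquist = 48,000/2 = 24,000 Hz; 31,750 Hz exceeds it.
Alias = |31,750 − 1×48,000| = |31,750 − 48,000| = 16,250 Hz = 16.25 kHz.

16.25 kHz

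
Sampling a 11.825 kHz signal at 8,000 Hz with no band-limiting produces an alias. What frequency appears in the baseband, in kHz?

Nyquist = 8,000/2 = 4,000 Hz; 11,825 Hz exceeds it.
Alias = |11,825 − 1×8,000| = |11,825 − 8,000| = 3,825 Hz = 3.825 kHz.

3.825 kHz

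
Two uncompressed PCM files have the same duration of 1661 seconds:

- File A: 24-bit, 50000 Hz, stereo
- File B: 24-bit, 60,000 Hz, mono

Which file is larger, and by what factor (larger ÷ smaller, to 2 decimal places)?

File A: 50,000 × 3 × 2 = 300,000 bytes/s.
File B: 60,000 × 3 × 1 = 180,000 bytes/s.
File A is larger; ratio = 498,300,000 / 298,980,000 = 1.67.

File A, by a factor of 1.67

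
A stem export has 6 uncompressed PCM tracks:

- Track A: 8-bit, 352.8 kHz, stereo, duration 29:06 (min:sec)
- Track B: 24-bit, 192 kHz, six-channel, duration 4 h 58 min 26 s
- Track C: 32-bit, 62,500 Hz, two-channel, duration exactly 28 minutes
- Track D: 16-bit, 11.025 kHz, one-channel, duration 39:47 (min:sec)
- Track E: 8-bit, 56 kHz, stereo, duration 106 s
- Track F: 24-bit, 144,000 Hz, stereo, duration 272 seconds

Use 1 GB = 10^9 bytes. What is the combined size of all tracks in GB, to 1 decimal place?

64.3 GB

Track A: 29:06 (min:sec) = 1,746 s; 352,800 × 1,746 × 1 × 2 = 1,231,977,600 bytes.
Track B: 4 h 58 min 26 s = 17,906 s; 192,000 × 17,906 × 3 × 6 = 61,883,136,000 bytes.
Track C: exactly 28 minutes = 1,680 s; 62,500 × 1,680 × 4 × 2 = 840,000,000 bytes.
Track D: 39:47 (min:sec) = 2,387 s; 11,025 × 2,387 × 2 × 1 = 52,633,350 bytes.
Track E: 56,000 × 106 × 1 × 2 = 11,872,000 bytes.
Track F: 144,000 × 272 × 3 × 2 = 235,008,000 bytes.
Total = 64,254,626,950 bytes = 64.3 GB.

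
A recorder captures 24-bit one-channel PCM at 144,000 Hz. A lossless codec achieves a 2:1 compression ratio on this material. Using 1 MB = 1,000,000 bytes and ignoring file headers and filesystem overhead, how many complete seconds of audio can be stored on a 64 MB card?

Uncompressed byte rate = 144,000 × 3 × 1 = 432,000 bytes/s.
After 2:1 compression, effective rate ≈ 216000 bytes/s.
Capacity = 64 × 1,000,000 = 64,000,000 bytes.
64,000,000 / effective rate ≈ 296.3 s → 296 seconds.

296 seconds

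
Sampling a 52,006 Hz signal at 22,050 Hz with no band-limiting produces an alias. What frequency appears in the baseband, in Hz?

7,906 Hz

Nyquist = 22,050/2 = 11,025 Hz; 52,006 Hz exceeds it.
Alias = |52,006 − 2×22,050| = |52,006 − 44,100| = 7,906 Hz.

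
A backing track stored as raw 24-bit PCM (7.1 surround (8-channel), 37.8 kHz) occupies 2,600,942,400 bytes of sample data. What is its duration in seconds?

Byte rate = 37,800 × 3 × 8 = 907,200 bytes/s.
Duration = 2,600,942,400 / 907,200 = 2,867 s.

2,867 seconds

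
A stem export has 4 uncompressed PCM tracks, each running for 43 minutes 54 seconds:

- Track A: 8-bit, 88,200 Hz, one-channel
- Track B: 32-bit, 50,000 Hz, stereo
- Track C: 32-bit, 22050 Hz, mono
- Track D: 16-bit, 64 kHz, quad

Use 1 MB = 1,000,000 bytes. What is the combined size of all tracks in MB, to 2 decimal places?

43 minutes 54 seconds = 2,634 s.
Track A: 88,200 × 2,634 × 1 × 1 = 232,318,800 bytes.
Track B: 50,000 × 2,634 × 4 × 2 = 1,053,600,000 bytes.
Track C: 22,050 × 2,634 × 4 × 1 = 232,318,800 bytes.
Track D: 64,000 × 2,634 × 2 × 4 = 1,348,608,000 bytes.
Total = 2,866,845,600 bytes = 2866.85 MB.

2866.85 MB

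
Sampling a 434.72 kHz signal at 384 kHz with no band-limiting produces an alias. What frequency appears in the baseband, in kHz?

50.72 kHz

Nyquist = 384,000/2 = 192,000 Hz; 434,720 Hz exceeds it.
Alias = |434,720 − 1×384,000| = |434,720 − 384,000| = 50,720 Hz = 50.72 kHz.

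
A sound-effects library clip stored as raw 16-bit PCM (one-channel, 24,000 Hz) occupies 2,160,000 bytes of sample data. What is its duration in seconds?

45 seconds

Byte rate = 24,000 × 2 × 1 = 48,000 bytes/s.
Duration = 2,160,000 / 48,000 = 45 s.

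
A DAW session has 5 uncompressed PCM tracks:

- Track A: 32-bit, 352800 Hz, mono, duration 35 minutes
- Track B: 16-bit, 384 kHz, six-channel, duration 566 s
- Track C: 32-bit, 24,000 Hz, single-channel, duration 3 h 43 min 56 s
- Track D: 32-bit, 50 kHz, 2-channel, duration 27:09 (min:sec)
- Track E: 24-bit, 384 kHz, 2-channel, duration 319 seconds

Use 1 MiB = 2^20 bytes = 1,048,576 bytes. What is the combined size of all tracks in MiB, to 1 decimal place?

7866.0 MiB

Track A: 35 minutes = 2,100 s; 352,800 × 2,100 × 4 × 1 = 2,963,520,000 bytes.
Track B: 384,000 × 566 × 2 × 6 = 2,608,128,000 bytes.
Track C: 3 h 43 min 56 s = 13,436 s; 24,000 × 13,436 × 4 × 1 = 1,289,856,000 bytes.
Track D: 27:09 (min:sec) = 1,629 s; 50,000 × 1,629 × 4 × 2 = 651,600,000 bytes.
Track E: 384,000 × 319 × 3 × 2 = 734,976,000 bytes.
Total = 8,248,080,000 bytes = 7866.0 MiB.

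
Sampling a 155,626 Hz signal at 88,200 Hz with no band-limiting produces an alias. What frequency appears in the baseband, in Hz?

Nyquist = 88,200/2 = 44,100 Hz; 155,626 Hz exceeds it.
Alias = |155,626 − 2×88,200| = |155,626 − 176,400| = 20,774 Hz.

20,774 Hz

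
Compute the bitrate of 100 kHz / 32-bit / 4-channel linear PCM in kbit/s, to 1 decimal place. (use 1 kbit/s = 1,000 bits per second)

Bit rate = 100,000 × 32 × 4 = 12,800,000 bits/s.
= 12800.0 kbit/s.

12800.0 kbit/s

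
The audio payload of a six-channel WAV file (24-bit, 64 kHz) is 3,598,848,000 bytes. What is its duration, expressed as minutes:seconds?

52:04

Byte rate = 64,000 × 3 × 6 = 1,152,000 bytes/s.
Duration = 3,598,848,000 / 1,152,000 = 3,124 s.
3,124 s = 52:04.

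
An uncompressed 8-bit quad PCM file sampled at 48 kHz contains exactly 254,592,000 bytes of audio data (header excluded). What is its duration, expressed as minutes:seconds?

22:06

Byte rate = 48,000 × 1 × 4 = 192,000 bytes/s.
Duration = 254,592,000 / 192,000 = 1,326 s.
1,326 s = 22:06.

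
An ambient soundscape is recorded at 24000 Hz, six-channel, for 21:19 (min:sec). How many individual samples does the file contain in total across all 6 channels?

184,176,000 samples

21:19 (min:sec) = 1,279 s.
24,000 × 1,279 s × 6 ch = 184,176,000 samples.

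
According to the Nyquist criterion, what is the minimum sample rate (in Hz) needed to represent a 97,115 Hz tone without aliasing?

194,230 Hz

Minimum sample rate = 2 × 97,115 Hz = 194,230 Hz.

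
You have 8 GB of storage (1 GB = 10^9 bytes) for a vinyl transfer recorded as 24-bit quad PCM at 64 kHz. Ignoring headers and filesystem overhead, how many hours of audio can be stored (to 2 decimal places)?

2.89 hours

Uncompressed byte rate = 64,000 × 3 × 4 = 768,000 bytes/s.
Capacity = 8 × 1,000,000,000 = 8,000,000,000 bytes.
8,000,000,000 / 768,000 ≈ 10416.67 s → 2.89 hours.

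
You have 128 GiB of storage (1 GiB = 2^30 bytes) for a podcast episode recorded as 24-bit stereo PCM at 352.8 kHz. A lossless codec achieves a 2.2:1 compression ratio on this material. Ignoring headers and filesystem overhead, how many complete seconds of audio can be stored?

142,840 seconds

Uncompressed byte rate = 352,800 × 3 × 2 = 2,116,800 bytes/s.
After 2.2:1 compression, effective rate ≈ 962181.82 bytes/s.
Capacity = 128 × 1,073,741,824 = 137,438,953,472 bytes.
137,438,953,472 / effective rate ≈ 142840.94 s → 142,840 seconds.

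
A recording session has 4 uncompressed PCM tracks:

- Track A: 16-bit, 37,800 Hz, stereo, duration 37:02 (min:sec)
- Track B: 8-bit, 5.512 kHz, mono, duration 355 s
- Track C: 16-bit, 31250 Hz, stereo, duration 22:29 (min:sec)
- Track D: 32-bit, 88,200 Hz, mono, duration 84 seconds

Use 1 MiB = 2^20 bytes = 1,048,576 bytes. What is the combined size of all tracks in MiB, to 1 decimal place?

Track A: 37:02 (min:sec) = 2,222 s; 37,800 × 2,222 × 2 × 2 = 335,966,400 bytes.
Track B: 5,512 × 355 × 1 × 1 = 1,956,760 bytes.
Track C: 22:29 (min:sec) = 1,349 s; 31,250 × 1,349 × 2 × 2 = 168,625,000 bytes.
Track D: 88,200 × 84 × 4 × 1 = 29,635,200 bytes.
Total = 536,183,360 bytes = 511.3 MiB.

511.3 MiB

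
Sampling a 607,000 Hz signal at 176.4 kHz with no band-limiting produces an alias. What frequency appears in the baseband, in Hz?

77,800 Hz

Nyquist = 176,400/2 = 88,200 Hz; 607,000 Hz exceeds it.
Alias = |607,000 − 3×176,400| = |607,000 − 529,200| = 77,800 Hz.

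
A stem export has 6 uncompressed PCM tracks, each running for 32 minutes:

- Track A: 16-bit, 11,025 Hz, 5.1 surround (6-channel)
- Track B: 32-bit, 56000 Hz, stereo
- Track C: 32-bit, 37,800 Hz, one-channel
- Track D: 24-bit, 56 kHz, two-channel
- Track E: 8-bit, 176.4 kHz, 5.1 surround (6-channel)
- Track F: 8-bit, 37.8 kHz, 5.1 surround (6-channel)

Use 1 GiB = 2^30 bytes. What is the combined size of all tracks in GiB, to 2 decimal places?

32 minutes = 1,920 s.
Track A: 11,025 × 1,920 × 2 × 6 = 254,016,000 bytes.
Track B: 56,000 × 1,920 × 4 × 2 = 860,160,000 bytes.
Track C: 37,800 × 1,920 × 4 × 1 = 290,304,000 bytes.
Track D: 56,000 × 1,920 × 3 × 2 = 645,120,000 bytes.
Track E: 176,400 × 1,920 × 1 × 6 = 2,032,128,000 bytes.
Track F: 37,800 × 1,920 × 1 × 6 = 435,456,000 bytes.
Total = 4,517,184,000 bytes = 4.21 GiB.

4.21 GiB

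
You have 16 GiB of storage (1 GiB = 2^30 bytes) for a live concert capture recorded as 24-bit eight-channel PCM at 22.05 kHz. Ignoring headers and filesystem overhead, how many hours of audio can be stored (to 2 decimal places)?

9.02 hours

Uncompressed byte rate = 22,050 × 3 × 8 = 529,200 bytes/s.
Capacity = 16 × 1,073,741,824 = 17,179,869,184 bytes.
17,179,869,184 / 529,200 ≈ 32463.85 s → 9.02 hours.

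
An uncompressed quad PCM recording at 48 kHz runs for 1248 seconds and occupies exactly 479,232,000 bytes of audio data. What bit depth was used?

16 bits

Bytes per sample = 479,232,000 / (48,000 × 1,248 × 4) = 479,232,000 / 239,616,000 = 2.
Bit depth = 2 × 8 = 16 bits.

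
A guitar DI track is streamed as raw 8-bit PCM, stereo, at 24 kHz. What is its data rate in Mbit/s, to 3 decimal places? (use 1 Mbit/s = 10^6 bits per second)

Bit rate = 24,000 × 8 × 2 = 384,000 bits/s.
= 0.384 Mbit/s.

0.384 Mbit/s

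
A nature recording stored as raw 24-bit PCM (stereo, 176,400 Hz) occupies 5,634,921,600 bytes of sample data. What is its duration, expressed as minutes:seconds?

88:44

Byte rate = 176,400 × 3 × 2 = 1,058,400 bytes/s.
Duration = 5,634,921,600 / 1,058,400 = 5,324 s.
5,324 s = 88:44.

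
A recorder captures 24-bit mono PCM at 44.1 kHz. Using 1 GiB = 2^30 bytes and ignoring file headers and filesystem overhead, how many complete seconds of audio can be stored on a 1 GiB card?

Uncompressed byte rate = 44,100 × 3 × 1 = 132,300 bytes/s.
Capacity = 1 × 1,073,741,824 = 1,073,741,824 bytes.
1,073,741,824 / 132,300 ≈ 8115.96 s → 8,115 seconds.

8,115 seconds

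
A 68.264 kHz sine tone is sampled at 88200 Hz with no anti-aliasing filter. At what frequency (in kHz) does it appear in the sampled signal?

Nyquist = 88,200/2 = 44,100 Hz; 68,264 Hz exceeds it.
Alias = |68,264 − 1×88,200| = |68,264 − 88,200| = 19,936 Hz = 19.936 kHz.

19.936 kHz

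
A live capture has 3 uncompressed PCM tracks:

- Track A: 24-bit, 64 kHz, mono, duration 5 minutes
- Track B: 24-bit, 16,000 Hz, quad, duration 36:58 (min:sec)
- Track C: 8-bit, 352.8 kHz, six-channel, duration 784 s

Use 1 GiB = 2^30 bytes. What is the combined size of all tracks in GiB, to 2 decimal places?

2.00 GiB

Track A: 5 minutes = 300 s; 64,000 × 300 × 3 × 1 = 57,600,000 bytes.
Track B: 36:58 (min:sec) = 2,218 s; 16,000 × 2,218 × 3 × 4 = 425,856,000 bytes.
Track C: 352,800 × 784 × 1 × 6 = 1,659,571,200 bytes.
Total = 2,143,027,200 bytes = 2.00 GiB.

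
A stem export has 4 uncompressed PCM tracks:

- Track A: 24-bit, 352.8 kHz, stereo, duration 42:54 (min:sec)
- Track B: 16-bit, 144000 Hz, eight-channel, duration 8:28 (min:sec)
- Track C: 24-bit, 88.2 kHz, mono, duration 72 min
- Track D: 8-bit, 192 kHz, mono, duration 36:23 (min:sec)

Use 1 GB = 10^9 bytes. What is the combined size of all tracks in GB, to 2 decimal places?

8.18 GB

Track A: 42:54 (min:sec) = 2,574 s; 352,800 × 2,574 × 3 × 2 = 5,448,643,200 bytes.
Track B: 8:28 (min:sec) = 508 s; 144,000 × 508 × 2 × 8 = 1,170,432,000 bytes.
Track C: 72 min = 4,320 s; 88,200 × 4,320 × 3 × 1 = 1,143,072,000 bytes.
Track D: 36:23 (min:sec) = 2,183 s; 192,000 × 2,183 × 1 × 1 = 419,136,000 bytes.
Total = 8,181,283,200 bytes = 8.18 GB.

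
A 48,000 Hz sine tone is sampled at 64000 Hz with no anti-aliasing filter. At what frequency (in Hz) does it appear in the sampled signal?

16,000 Hz

Nyquist = 64,000/2 = 32,000 Hz; 48,000 Hz exceeds it.
Alias = |48,000 − 1×64,000| = |48,000 − 64,000| = 16,000 Hz.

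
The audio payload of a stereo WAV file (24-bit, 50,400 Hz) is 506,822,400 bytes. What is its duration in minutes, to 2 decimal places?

Byte rate = 50,400 × 3 × 2 = 302,400 bytes/s.
Duration = 506,822,400 / 302,400 = 1,676 s.
1,676 s / 60 = 27.93 minutes.

27.93 minutes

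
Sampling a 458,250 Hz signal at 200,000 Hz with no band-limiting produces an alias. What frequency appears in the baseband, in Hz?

58,250 Hz

Nyquist = 200,000/2 = 100,000 Hz; 458,250 Hz exceeds it.
Alias = |458,250 − 2×200,000| = |458,250 − 400,000| = 58,250 Hz.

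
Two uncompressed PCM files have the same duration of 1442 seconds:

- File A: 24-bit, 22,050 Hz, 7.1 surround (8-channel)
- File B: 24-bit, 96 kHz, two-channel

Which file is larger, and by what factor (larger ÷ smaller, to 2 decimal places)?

File B, by a factor of 1.09

File A: 22,050 × 3 × 8 = 529,200 bytes/s.
File B: 96,000 × 3 × 2 = 576,000 bytes/s.
File B is larger; ratio = 830,592,000 / 763,106,400 = 1.09.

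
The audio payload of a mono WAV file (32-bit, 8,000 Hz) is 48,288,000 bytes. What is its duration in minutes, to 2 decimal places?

Byte rate = 8,000 × 4 × 1 = 32,000 bytes/s.
Duration = 48,288,000 / 32,000 = 1,509 s.
1,509 s / 60 = 25.15 minutes.

25.15 minutes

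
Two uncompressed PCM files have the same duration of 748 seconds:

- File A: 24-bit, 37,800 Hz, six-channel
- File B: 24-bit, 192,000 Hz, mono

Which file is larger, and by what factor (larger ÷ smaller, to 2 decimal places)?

File A, by a factor of 1.18

File A: 37,800 × 3 × 6 = 680,400 bytes/s.
File B: 192,000 × 3 × 1 = 576,000 bytes/s.
File A is larger; ratio = 508,939,200 / 430,848,000 = 1.18.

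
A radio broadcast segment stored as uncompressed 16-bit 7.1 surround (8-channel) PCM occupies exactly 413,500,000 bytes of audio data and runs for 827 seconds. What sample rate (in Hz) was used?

Bytes = sample_rate × seconds × bytes_per_sample × channels.
sample_rate = 413,500,000 / (827 × 2 × 8) = 413,500,000 / 13,232 = 31,250 Hz.

31,250 Hz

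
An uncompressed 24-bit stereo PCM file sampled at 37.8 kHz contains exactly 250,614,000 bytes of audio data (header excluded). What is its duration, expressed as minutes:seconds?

Byte rate = 37,800 × 3 × 2 = 226,800 bytes/s.
Duration = 250,614,000 / 226,800 = 1,105 s.
1,105 s = 18:25.

18:25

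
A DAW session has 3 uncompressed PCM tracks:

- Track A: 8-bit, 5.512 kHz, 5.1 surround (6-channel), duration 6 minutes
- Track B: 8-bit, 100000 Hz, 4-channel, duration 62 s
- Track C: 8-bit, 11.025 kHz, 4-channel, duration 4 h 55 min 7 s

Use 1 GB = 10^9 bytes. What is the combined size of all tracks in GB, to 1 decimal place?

0.8 GB

Track A: 6 minutes = 360 s; 5,512 × 360 × 1 × 6 = 11,905,920 bytes.
Track B: 100,000 × 62 × 1 × 4 = 24,800,000 bytes.
Track C: 4 h 55 min 7 s = 17,707 s; 11,025 × 17,707 × 1 × 4 = 780,878,700 bytes.
Total = 817,584,620 bytes = 0.8 GB.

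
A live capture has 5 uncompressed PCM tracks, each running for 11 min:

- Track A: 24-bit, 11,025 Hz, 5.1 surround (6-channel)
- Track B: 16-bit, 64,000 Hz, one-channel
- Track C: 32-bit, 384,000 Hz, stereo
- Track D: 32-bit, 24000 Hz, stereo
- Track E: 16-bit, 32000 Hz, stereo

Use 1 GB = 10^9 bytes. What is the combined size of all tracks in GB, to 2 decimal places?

2.45 GB

11 min = 660 s.
Track A: 11,025 × 660 × 3 × 6 = 130,977,000 bytes.
Track B: 64,000 × 660 × 2 × 1 = 84,480,000 bytes.
Track C: 384,000 × 660 × 4 × 2 = 2,027,520,000 bytes.
Track D: 24,000 × 660 × 4 × 2 = 126,720,000 bytes.
Track E: 32,000 × 660 × 2 × 2 = 84,480,000 bytes.
Total = 2,454,177,000 bytes = 2.45 GB.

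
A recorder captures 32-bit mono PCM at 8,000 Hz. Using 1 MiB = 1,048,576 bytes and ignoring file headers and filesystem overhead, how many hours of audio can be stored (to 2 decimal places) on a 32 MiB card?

Uncompressed byte rate = 8,000 × 4 × 1 = 32,000 bytes/s.
Capacity = 32 × 1,048,576 = 33,554,432 bytes.
33,554,432 / 32,000 ≈ 1048.58 s → 0.29 hours.

0.29 hours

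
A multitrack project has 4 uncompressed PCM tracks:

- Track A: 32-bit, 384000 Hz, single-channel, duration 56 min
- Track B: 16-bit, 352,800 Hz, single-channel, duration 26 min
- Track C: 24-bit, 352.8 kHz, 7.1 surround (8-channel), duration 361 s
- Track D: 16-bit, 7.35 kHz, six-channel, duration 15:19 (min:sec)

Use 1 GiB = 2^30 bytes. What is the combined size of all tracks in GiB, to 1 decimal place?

8.8 GiB

Track A: 56 min = 3,360 s; 384,000 × 3,360 × 4 × 1 = 5,160,960,000 bytes.
Track B: 26 min = 1,560 s; 352,800 × 1,560 × 2 × 1 = 1,100,736,000 bytes.
Track C: 352,800 × 361 × 3 × 8 = 3,056,659,200 bytes.
Track D: 15:19 (min:sec) = 919 s; 7,350 × 919 × 2 × 6 = 81,055,800 bytes.
Total = 9,399,411,000 bytes = 8.8 GiB.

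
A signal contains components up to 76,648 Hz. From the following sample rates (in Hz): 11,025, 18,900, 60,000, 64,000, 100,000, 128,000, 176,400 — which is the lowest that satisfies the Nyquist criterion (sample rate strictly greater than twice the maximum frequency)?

Need sample rate > 2 × 76,648 = 153,296 Hz.
Lowest listed rate above 153,296 Hz is 176,400 Hz.

176,400 Hz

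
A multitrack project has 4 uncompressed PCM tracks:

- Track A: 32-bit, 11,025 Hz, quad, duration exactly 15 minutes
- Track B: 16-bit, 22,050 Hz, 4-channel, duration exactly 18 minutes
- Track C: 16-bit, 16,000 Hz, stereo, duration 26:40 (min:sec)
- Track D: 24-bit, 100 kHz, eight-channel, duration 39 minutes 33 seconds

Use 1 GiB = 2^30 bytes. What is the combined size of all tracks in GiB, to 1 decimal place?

5.7 GiB

Track A: exactly 15 minutes = 900 s; 11,025 × 900 × 4 × 4 = 158,760,000 bytes.
Track B: exactly 18 minutes = 1,080 s; 22,050 × 1,080 × 2 × 4 = 190,512,000 bytes.
Track C: 26:40 (min:sec) = 1,600 s; 16,000 × 1,600 × 2 × 2 = 102,400,000 bytes.
Track D: 39 minutes 33 seconds = 2,373 s; 100,000 × 2,373 × 3 × 8 = 5,695,200,000 bytes.
Total = 6,146,872,000 bytes = 5.7 GiB.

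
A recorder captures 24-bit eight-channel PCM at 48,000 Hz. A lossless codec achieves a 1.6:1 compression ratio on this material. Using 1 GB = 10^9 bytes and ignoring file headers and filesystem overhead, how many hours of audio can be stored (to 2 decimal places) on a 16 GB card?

6.17 hours

Uncompressed byte rate = 48,000 × 3 × 8 = 1,152,000 bytes/s.
After 1.6:1 compression, effective rate ≈ 720000 bytes/s.
Capacity = 16 × 1,000,000,000 = 16,000,000,000 bytes.
16,000,000,000 / effective rate ≈ 22222.22 s → 6.17 hours.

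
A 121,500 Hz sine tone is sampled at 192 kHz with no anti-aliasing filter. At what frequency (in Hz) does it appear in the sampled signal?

70,500 Hz

Nyquist = 192,000/2 = 96,000 Hz; 121,500 Hz exceeds it.
Alias = |121,500 − 1×192,000| = |121,500 − 192,000| = 70,500 Hz.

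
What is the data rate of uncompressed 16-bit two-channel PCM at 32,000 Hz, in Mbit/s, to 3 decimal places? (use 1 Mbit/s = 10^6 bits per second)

1.024 Mbit/s

Bit rate = 32,000 × 16 × 2 = 1,024,000 bits/s.
= 1.024 Mbit/s.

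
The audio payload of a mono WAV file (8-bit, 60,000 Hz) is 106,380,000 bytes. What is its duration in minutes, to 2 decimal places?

29.55 minutes

Byte rate = 60,000 × 1 × 1 = 60,000 bytes/s.
Duration = 106,380,000 / 60,000 = 1,773 s.
1,773 s / 60 = 29.55 minutes.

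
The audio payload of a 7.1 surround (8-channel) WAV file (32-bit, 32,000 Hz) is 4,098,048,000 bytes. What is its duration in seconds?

4,002 seconds

Byte rate = 32,000 × 4 × 8 = 1,024,000 bytes/s.
Duration = 4,098,048,000 / 1,024,000 = 4,002 s.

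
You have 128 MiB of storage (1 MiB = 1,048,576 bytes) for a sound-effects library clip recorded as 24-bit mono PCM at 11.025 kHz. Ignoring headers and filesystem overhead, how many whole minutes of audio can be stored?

Uncompressed byte rate = 11,025 × 3 × 1 = 33,075 bytes/s.
Capacity = 128 × 1,048,576 = 134,217,728 bytes.
134,217,728 / 33,075 ≈ 4057.98 s → 67 minutes.

67 minutes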